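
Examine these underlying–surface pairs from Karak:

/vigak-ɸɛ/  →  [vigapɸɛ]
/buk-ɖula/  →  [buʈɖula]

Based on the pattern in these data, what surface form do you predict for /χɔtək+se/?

The data show regressive place assimilation: /k/ → [p] before /ɸ/; /k/ → [ʈ] before /ɖ/. In each pair only place changes, matching the following consonant, while manner and voice stay constant.
The rule targets /k/ (voiceless velar stop), which sits before the trigger /s/ (alveolar).
The voiceless alveolar stop is [t], so /k/ → [t].

[χɔtətse]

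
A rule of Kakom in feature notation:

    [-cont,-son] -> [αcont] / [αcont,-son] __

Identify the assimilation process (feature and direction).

The shared variable α links the value of [cont] on the target to that of the neighbouring obstruent. [cont] distinguishes stops from fricatives — a manner-of-articulation feature — so this is manner assimilation.
Since the environment is written before the underscore, the trigger precedes the target; the direction is progressive.

progressive manner assimilation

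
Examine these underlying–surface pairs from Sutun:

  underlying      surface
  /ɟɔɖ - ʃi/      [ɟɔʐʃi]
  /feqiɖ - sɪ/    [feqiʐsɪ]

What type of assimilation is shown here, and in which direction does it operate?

regressive manner assimilation

Underlying /ɖ/ is realised as [ʐ] next to /ʃ/; /ʃ/ itself does not change.
/ɖ/ is a stop while /ʃ/ is a fricative; the output [ʐ] is a fricative, matching the trigger — so the feature that spreads is manner.
Place and voice are unchanged, so the assimilation is partial, not total.
The same holds elsewhere in the data: /ɖ/ → [ʐ] before /s/ (stop → fricative, matching a fricative) — only manner changes, and always toward the following segment.
Since the segment that changes precedes the conditioning segment, the assimilation is regressive.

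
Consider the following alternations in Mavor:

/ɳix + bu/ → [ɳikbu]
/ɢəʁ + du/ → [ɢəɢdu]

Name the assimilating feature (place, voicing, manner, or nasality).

Comparing underlying and surface forms, /x/ → [k] is the alternation; the neighbouring /b/ is constant.
The change fricative → stop matches the manner of the following /b/, identifying this as manner assimilation.
The other alternating form patterns the same way: /ʁ/ → [ɢ] before /d/ (fricative → stop, matching a stop) — only manner changes, and always toward the following segment.

manner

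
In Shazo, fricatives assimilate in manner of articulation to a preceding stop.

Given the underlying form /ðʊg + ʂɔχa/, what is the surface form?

[ðʊgʈɔχa]

The rule targets /ʂ/ (voiceless retroflex fricative), which sits after the trigger /g/ (stop).
Changing only its manner to stop gives [ʈ] — the voiceless retroflex stop.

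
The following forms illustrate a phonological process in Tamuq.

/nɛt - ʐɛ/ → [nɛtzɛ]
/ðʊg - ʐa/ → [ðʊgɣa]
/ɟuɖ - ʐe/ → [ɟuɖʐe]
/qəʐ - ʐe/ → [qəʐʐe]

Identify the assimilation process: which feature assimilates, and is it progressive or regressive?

progressive place assimilation

Comparing underlying and surface forms, /ʐ/ → [z] is the alternation; the neighbouring /t/ is constant.
The change retroflex → alveolar matches the place of the preceding /t/, identifying this as place assimilation.
Manner and voice are unchanged, so the assimilation is partial, not total.
Checking the remaining alternation: /ʐ/ → [ɣ] after /g/ (retroflex → velar, matching velar) — only place changes, and always toward the preceding segment.
Nothing changes in [ɟuɖʐe], [qəʐʐe]: there the adjacent consonants already agree in place (/ʐ/ and /ɖ/ are both retroflex; /ʐ/ and /ʐ/ are both retroflex), so these forms are consistent with the same rule.
The trigger is the preceding segment, so the direction is progressive (perseverative).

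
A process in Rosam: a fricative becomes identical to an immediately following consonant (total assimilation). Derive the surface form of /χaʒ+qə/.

[χaqqə]

/ʒ/ is the segment targeted by the rule; it sits immediately before /q/, so it assimilates completely and surfaces as [q].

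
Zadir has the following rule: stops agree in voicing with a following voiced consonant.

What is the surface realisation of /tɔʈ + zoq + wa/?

[tɔɖzoɢwa]

/ʈ/ is a voiceless retroflex stop. The following trigger /z/ is voiced, so /ʈ/ must become voiced as well.
The voiced retroflex stop is [ɖ], so /ʈ/ → [ɖ].
At the second juncture, /q/ likewise becomes [ɢ] adjacent to /w/.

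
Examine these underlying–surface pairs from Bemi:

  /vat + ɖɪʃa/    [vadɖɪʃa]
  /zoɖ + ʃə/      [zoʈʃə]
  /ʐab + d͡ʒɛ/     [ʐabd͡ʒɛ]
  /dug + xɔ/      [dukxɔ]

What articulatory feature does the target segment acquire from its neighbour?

voicing

Underlying /t/ is realised as [d] next to /ɖ/; /ɖ/ itself does not change.
/t/ is voiceless while /ɖ/ is voiced; the output [d] is voiced, matching the trigger — so the feature that spreads is voicing.
The same holds elsewhere in the data: /ɖ/ → [ʈ] before /ʃ/ (voiced → voiceless, matching voiceless); /g/ → [k] before /x/ (voiced → voiceless, matching voiceless) — only voicing changes, and always toward the following segment.
No alternation appears in [ʐabd͡ʒɛ]: there the adjacent consonants already agree in voicing (/b/ and /d͡ʒ/ are both voiced), so this form is consistent with the same rule.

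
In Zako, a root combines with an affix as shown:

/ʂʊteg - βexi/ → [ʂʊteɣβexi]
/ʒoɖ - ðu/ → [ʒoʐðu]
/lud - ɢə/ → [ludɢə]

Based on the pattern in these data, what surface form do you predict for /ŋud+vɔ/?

[ŋuzvɔ]

The data show regressive manner assimilation: /g/ → [ɣ] before /β/; /ɖ/ → [ʐ] before /ð/. In each pair only manner changes, matching the following consonant, while place and voice stay constant.
No alternation appears in [ludɢə]: there the adjacent consonants already agree in manner (/d/ and /ɢ/ are both stops), so this form is consistent with the same rule.
The rule targets /d/ (voiced alveolar stop), which sits before the trigger /v/ (fricative).
Changing only its manner to fricative gives [z] — the voiced alveolar fricative.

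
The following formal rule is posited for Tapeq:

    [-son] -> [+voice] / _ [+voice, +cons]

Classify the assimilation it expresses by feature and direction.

regressive voicing assimilation

The target ([-son], obstruents) acquires [+voice] next to a voiced consonant ([+voice, +cons]) — it takes on the voicing of its neighbour, so the feature that spreads is voicing.
The conditioning segment sits to the right of the focus bar, meaning the trigger follows the segment that changes — regressive assimilation.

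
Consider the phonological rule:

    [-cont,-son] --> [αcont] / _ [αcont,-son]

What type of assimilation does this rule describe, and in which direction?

regressive manner assimilation

The shared variable α links the value of [cont] on the target to that of the neighbouring obstruent. [cont] distinguishes stops from fricatives — a manner-of-articulation feature — so this is manner assimilation.
The conditioning segment sits to the right of the focus bar, meaning the trigger follows the segment that changes — regressive assimilation.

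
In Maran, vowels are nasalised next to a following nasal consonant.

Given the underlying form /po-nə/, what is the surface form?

The vowel /o/ is adjacent to the following nasal /n/, so it acquires [+nasal] and surfaces as [õ].

[põnə]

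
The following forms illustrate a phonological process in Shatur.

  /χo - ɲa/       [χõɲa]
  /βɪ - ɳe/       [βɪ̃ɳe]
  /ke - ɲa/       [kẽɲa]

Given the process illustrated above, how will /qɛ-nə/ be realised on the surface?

The data show regressive nasality assimilation (vowel nasalisation): /o/ → [õ] before /ɲ/; /ɪ/ → [ɪ̃] before /ɳ/; /e/ → [ẽ] before /ɲ/ — a vowel is nasalised by an immediately following nasal consonant.
/ɛ/ sits next to the nasal /n/ and is therefore nasalised to [ɛ̃].

[qɛ̃nə]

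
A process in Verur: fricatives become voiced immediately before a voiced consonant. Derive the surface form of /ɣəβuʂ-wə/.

[ɣəβuʐwə]

The rule targets /ʂ/ (voiceless retroflex fricative), which sits before the trigger /w/ (voiced).
Changing only its voicing to voiced gives [ʐ] — the voiced retroflex fricative.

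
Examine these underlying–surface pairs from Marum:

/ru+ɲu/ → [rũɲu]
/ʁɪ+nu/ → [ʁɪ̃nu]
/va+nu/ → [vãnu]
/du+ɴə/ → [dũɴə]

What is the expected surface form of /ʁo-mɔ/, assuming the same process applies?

The data show regressive nasality assimilation (vowel nasalisation): /u/ → [ũ] before /ɲ/; /ɪ/ → [ɪ̃] before /n/; /a/ → [ã] before /n/; /u/ → [ũ] before /ɴ/ — a vowel is nasalised by an immediately following nasal consonant.
The vowel /o/ is adjacent to the following nasal /m/, so it acquires [+nasal] and surfaces as [õ].

[ʁõmɔ]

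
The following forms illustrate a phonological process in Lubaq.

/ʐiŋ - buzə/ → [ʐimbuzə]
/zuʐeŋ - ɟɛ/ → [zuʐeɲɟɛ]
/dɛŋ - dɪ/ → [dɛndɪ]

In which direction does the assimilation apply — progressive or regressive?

regressive

Underlying /ŋ/ is realised as [m] next to /b/; /b/ itself does not change.
The change velar → bilabial matches the place of the following /b/, identifying this as place assimilation.
Checking the remaining alternations: /ŋ/ → [ɲ] before /ɟ/ (velar → palatal, matching palatal); /ŋ/ → [n] before /d/ (velar → alveolar, matching alveolar) — only place changes, and always toward the following segment.
Since the segment that changes precedes the conditioning segment, the assimilation is regressive.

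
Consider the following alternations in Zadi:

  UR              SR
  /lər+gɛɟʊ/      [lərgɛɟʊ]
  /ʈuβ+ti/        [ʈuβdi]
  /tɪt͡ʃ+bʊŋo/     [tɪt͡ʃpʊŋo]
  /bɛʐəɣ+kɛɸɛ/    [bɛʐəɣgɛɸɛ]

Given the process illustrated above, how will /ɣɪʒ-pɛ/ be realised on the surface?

The data show progressive voicing assimilation: /t/ → [d] after /β/; /b/ → [p] after /t͡ʃ/; /k/ → [g] after /ɣ/. In each pair only voicing changes, matching the preceding consonant, while place and manner stay constant.
Nothing changes in [lərgɛɟʊ]: there the adjacent consonants already agree in voicing (/g/ and /r/ are both voiced), so this form is consistent with the same rule.
The rule targets /p/ (voiceless bilabial stop), which sits after the trigger /ʒ/ (voiced).
Changing only its voicing to voiced gives [b] — the voiced bilabial stop.

[ɣɪʒbɛ]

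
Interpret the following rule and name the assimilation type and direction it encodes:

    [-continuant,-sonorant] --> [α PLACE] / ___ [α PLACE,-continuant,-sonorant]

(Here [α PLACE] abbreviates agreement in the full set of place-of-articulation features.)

regressive place assimilation

The rule copies the place features (abbreviated [PLACE]) from the environment onto the target, so the assimilating feature is place.
The conditioning segment sits to the right of the focus bar, meaning the trigger follows the segment that changes — regressive assimilation.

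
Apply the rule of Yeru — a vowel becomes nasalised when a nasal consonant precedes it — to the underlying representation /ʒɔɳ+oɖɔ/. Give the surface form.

The vowel /o/ is adjacent to the preceding nasal /ɳ/, so it acquires [+nasal] and surfaces as [õ].

[ʒɔɳõɖɔ]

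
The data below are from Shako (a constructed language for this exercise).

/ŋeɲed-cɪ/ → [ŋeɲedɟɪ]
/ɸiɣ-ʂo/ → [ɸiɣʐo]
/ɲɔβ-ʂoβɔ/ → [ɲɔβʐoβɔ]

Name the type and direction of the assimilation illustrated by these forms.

Comparing underlying and surface forms, /c/ → [ɟ] is the alternation; the neighbouring /d/ is constant.
/c/ is voiceless while /d/ is voiced; the output [ɟ] is voiced, matching the trigger — so the feature that spreads is voicing.
Place and manner are unchanged, so the assimilation is partial, not total.
The same holds elsewhere in the data: /ʂ/ → [ʐ] after /ɣ/ (voiceless → voiced, matching voiced); /ʂ/ → [ʐ] after /β/ (voiceless → voiced, matching voiced) — only voicing changes, and always toward the preceding segment.
The trigger is the preceding segment, so the direction is progressive (perseverative).

progressive voicing assimilation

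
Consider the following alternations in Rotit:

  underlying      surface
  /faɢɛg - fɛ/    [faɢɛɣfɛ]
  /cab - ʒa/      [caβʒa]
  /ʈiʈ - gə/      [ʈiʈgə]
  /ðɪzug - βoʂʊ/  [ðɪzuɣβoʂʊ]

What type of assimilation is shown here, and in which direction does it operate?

regressive manner assimilation

The segment that alternates is /g/, which surfaces as [ɣ] when adjacent to /f/.
/g/ is a stop while /f/ is a fricative; the output [ɣ] is a fricative, matching the trigger — so the feature that spreads is manner.
Place and voice are unchanged, so the assimilation is partial, not total.
The other alternating forms pattern the same way: /b/ → [β] before /ʒ/ (stop → fricative, matching a fricative); /g/ → [ɣ] before /β/ (stop → fricative, matching a fricative) — only manner changes, and always toward the following segment.
No alternation appears in [ʈiʈgə]: there the adjacent consonants already agree in manner (/ʈ/ and /g/ are both stops), so this form is consistent with the same rule.
Since the segment that changes precedes the conditioning segment, the assimilation is regressive.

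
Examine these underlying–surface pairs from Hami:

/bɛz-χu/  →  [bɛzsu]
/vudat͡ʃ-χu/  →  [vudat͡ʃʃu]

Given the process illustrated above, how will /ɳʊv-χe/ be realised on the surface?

[ɳʊvfe]

The data show progressive place assimilation: /χ/ → [s] after /z/; /χ/ → [ʃ] after /t͡ʃ/. In each pair only place changes, matching the preceding consonant, while manner and voice stay constant.
The rule targets /χ/ (voiceless uvular fricative), which sits after the trigger /v/ (labiodental).
A voiceless labiodental fricative is [f], so the surface segment is [f].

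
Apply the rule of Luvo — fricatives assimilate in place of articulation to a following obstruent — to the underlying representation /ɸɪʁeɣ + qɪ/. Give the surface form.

/ɣ/ is a voiced velar fricative. The following trigger /q/ is uvular, so /ɣ/ must become uvular as well.
The voiced uvular fricative is [ʁ], so /ɣ/ → [ʁ].

[ɸɪʁeʁqɪ]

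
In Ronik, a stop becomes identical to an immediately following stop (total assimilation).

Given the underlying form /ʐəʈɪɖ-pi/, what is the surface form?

[ʐəʈɪppi]

/ɖ/ is the segment targeted by the rule; it sits immediately before /p/, so it assimilates completely and surfaces as [p].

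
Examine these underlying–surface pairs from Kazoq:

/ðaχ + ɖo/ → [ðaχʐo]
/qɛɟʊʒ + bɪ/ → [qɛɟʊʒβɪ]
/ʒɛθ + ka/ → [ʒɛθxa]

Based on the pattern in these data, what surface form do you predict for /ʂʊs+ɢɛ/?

[ʂʊsʁɛ]

The data show progressive manner assimilation: /ɖ/ → [ʐ] after /χ/; /b/ → [β] after /ʒ/; /k/ → [x] after /θ/. In each pair only manner changes, matching the preceding consonant, while place and voice stay constant.
The rule targets /ɢ/ (voiced uvular stop), which sits after the trigger /s/ (fricative).
A voiced uvular fricative is [ʁ], so the surface segment is [ʁ].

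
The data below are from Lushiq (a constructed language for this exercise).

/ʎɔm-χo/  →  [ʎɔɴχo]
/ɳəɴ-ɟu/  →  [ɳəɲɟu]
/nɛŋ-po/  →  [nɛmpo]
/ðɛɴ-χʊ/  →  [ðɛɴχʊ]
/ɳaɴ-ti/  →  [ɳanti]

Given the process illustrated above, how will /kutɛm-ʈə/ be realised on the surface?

The data show regressive place assimilation: /m/ → [ɴ] before /χ/; /ɴ/ → [ɲ] before /ɟ/; /ŋ/ → [m] before /p/; /ɴ/ → [n] before /t/. In each pair only place changes, matching the following consonant, while manner and voice stay constant.
Nothing changes in [ðɛɴχʊ]: there the adjacent consonants already agree in place (/ɴ/ and /χ/ are both uvular), so this form is consistent with the same rule.
The rule targets /m/ (voiced bilabial nasal), which sits before the trigger /ʈ/ (retroflex).
Changing only its place to retroflex gives [ɳ] — the voiced retroflex nasal.

[kutɛɳʈə]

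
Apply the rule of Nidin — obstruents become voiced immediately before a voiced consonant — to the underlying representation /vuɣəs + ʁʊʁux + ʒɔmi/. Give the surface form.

The rule targets /s/ (voiceless alveolar fricative), which sits before the trigger /ʁ/ (voiced).
A voiced alveolar fricative is [z], so the surface segment is [z].
The same rule applies at the second boundary: /x/ → [ɣ] next to /ʒ/.

[vuɣəzʁʊʁuɣʒɔmi]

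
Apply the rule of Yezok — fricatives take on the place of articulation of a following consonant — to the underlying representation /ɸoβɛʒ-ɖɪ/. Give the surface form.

[ɸoβɛʐɖɪ]

The rule targets /ʒ/ (voiced postalveolar fricative), which sits before the trigger /ɖ/ (retroflex).
A voiced retroflex fricative is [ʐ], so the surface segment is [ʐ].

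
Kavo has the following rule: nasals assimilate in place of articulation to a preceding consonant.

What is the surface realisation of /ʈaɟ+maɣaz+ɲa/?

[ʈaɟɲaɣazna]

/m/ is a voiced bilabial nasal. The preceding trigger /ɟ/ is palatal, so /m/ must become palatal as well.
The voiced palatal nasal is [ɲ], so /m/ → [ɲ].
The same rule applies at the second boundary: /ɲ/ → [n] next to /z/.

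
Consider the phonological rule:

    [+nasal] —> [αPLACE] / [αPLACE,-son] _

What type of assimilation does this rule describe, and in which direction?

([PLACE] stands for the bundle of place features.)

The rule copies the place features (abbreviated [PLACE]) from the environment onto the target, so the assimilating feature is place.
Since the environment is written before the underscore, the trigger precedes the target; the direction is progressive.

progressive place assimilation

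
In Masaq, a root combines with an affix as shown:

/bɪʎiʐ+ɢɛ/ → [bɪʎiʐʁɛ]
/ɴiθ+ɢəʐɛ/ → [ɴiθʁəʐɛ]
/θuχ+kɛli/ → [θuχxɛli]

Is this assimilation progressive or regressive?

The segment that alternates is /ɢ/, which surfaces as [ʁ] when adjacent to /ʐ/.
The change stop → fricative matches the manner of the preceding /ʐ/, identifying this as manner assimilation.
Checking the remaining alternations: /ɢ/ → [ʁ] after /θ/ (stop → fricative, matching a fricative); /k/ → [x] after /χ/ (stop → fricative, matching a fricative) — only manner changes, and always toward the preceding segment.
The trigger is the preceding segment, so the direction is progressive (perseverative).

progressive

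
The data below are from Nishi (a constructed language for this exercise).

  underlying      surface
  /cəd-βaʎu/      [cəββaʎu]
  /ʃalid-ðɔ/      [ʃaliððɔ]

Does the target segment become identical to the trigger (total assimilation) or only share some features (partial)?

total assimilation

Underlying /d/ is realised as [β] next to /β/; /β/ itself does not change.
The output [β] is identical to the trigger /β/ — every feature (place, manner, voicing) has been copied — so this is total assimilation.
The remaining alternation confirms this: /d/ → [ð] before /ð/ — in each case the output is a copy of the following consonant.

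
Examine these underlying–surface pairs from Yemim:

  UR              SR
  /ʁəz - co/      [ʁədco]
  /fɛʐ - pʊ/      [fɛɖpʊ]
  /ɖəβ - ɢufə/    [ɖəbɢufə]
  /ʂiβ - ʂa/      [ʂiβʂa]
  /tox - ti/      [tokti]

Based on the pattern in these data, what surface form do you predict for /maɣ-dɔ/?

The data show regressive manner assimilation: /z/ → [d] before /c/; /ʐ/ → [ɖ] before /p/; /β/ → [b] before /ɢ/; /x/ → [k] before /t/. In each pair only manner changes, matching the following consonant, while place and voice stay constant.
Nothing changes in [ʂiβʂa]: there the adjacent consonants already agree in manner (/β/ and /ʂ/ are both fricatives), so this form is consistent with the same rule.
/ɣ/ is a voiced velar fricative. The following trigger /d/ is a stop, so /ɣ/ must become a stop as well.
The voiced velar stop is [g], so /ɣ/ → [g].

[magdɔ]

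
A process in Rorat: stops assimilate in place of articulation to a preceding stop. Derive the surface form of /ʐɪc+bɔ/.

The rule targets /b/ (voiced bilabial stop), which sits after the trigger /c/ (palatal).
A voiced palatal stop is [ɟ], so the surface segment is [ɟ].

[ʐɪcɟɔ]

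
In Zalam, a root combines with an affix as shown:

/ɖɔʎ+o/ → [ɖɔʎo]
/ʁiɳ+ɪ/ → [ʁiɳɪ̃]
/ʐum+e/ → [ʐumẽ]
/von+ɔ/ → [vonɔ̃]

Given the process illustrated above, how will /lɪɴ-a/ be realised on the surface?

The data show progressive nasality assimilation (vowel nasalisation): /ɪ/ → [ɪ̃] after /ɳ/; /e/ → [ẽ] after /m/; /ɔ/ → [ɔ̃] after /n/ — a vowel is nasalised by an immediately preceding nasal consonant.
No change occurs in [ɖɔʎo] because the vowel at the boundary is adjacent to an oral consonant, not a nasal (/o/ next to /ʎ/).
The vowel /a/ is adjacent to the preceding nasal /ɴ/, so it acquires [+nasal] and surfaces as [ã].

[lɪɴã]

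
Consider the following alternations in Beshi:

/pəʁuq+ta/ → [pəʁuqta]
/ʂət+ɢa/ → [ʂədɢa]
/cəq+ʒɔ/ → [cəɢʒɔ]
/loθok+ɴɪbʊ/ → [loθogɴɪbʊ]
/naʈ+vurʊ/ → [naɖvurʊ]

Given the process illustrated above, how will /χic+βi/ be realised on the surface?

[χiɟβi]

The data show regressive voicing assimilation: /t/ → [d] before /ɢ/; /q/ → [ɢ] before /ʒ/; /k/ → [g] before /ɴ/; /ʈ/ → [ɖ] before /v/. In each pair only voicing changes, matching the following consonant, while place and manner stay constant.
Nothing changes in [pəʁuqta]: there the adjacent consonants already agree in voicing (/q/ and /t/ are both voiceless), so this form is consistent with the same rule.
/c/ is a voiceless palatal stop. The following trigger /β/ is voiced, so /c/ must become voiced as well.
The voiced palatal stop is [ɟ], so /c/ → [ɟ].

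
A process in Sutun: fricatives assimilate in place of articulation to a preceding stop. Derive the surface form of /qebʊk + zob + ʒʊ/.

The rule targets /z/ (voiced alveolar fricative), which sits after the trigger /k/ (velar).
Changing only its place to velar gives [ɣ] — the voiced velar fricative.
At the second juncture, /ʒ/ likewise becomes [β] adjacent to /b/.

[qebʊkɣobβʊ]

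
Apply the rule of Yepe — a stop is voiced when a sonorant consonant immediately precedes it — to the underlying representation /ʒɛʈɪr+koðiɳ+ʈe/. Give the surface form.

The rule targets /k/ (voiceless velar stop), which sits after the trigger /r/ (voiced).
Changing only its voicing to voiced gives [g] — the voiced velar stop.
At the second juncture, /ʈ/ likewise becomes [ɖ] adjacent to /ɳ/.

[ʒɛʈɪrgoðiɳɖe]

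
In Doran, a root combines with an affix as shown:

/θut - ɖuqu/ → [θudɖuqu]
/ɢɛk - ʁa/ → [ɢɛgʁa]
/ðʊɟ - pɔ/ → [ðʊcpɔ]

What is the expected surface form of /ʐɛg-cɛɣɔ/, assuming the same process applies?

The data show regressive voicing assimilation: /t/ → [d] before /ɖ/; /k/ → [g] before /ʁ/; /ɟ/ → [c] before /p/. In each pair only voicing changes, matching the following consonant, while place and manner stay constant.
/g/ is a voiced velar stop. The following trigger /c/ is voiceless, so /g/ must become voiceless as well.
Changing only its voicing to voiceless gives [k] — the voiceless velar stop.

[ʐɛkcɛɣɔ]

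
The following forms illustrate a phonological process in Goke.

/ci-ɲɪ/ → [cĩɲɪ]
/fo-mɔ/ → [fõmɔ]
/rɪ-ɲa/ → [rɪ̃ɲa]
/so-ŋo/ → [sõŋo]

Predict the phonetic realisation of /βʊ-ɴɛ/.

[βʊ̃ɴɛ]

The data show regressive nasality assimilation (vowel nasalisation): /i/ → [ĩ] before /ɲ/; /o/ → [õ] before /m/; /ɪ/ → [ɪ̃] before /ɲ/; /o/ → [õ] before /ŋ/ — a vowel is nasalised by an immediately following nasal consonant.
/ʊ/ sits next to the nasal /ɴ/ and is therefore nasalised to [ʊ̃].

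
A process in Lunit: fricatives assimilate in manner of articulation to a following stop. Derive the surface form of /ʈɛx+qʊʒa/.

[ʈɛkqʊʒa]

The rule targets /x/ (voiceless velar fricative), which sits before the trigger /q/ (stop).
Changing only its manner to stop gives [k] — the voiceless velar stop.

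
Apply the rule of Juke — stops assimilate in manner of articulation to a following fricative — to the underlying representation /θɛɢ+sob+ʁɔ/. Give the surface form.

[θɛʁsoβʁɔ]

The rule targets /ɢ/ (voiced uvular stop), which sits before the trigger /s/ (fricative).
The voiced uvular fricative is [ʁ], so /ɢ/ → [ʁ].
The same rule applies at the second boundary: /b/ → [β] next to /ʁ/.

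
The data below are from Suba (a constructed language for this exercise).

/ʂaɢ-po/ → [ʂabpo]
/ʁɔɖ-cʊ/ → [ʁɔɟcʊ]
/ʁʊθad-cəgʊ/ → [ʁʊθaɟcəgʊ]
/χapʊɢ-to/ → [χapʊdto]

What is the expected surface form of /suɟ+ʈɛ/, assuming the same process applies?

[suɖʈɛ]

The data show regressive place assimilation: /ɢ/ → [b] before /p/; /ɖ/ → [ɟ] before /c/; /d/ → [ɟ] before /c/; /ɢ/ → [d] before /t/. In each pair only place changes, matching the following consonant, while manner and voice stay constant.
/ɟ/ is a voiced palatal stop. The following trigger /ʈ/ is retroflex, so /ɟ/ must become retroflex as well.
The voiced retroflex stop is [ɖ], so /ɟ/ → [ɖ].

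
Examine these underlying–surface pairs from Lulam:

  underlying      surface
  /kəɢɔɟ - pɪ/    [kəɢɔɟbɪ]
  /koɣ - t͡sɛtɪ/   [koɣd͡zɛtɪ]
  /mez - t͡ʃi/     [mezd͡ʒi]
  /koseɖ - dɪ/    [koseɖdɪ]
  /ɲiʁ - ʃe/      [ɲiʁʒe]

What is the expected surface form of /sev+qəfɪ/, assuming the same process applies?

[sevɢəfɪ]

The data show progressive voicing assimilation: /p/ → [b] after /ɟ/; /t͡s/ → [d͡z] after /ɣ/; /t͡ʃ/ → [d͡ʒ] after /z/; /ʃ/ → [ʒ] after /ʁ/. In each pair only voicing changes, matching the preceding consonant, while place and manner stay constant.
No alternation appears in [koseɖdɪ]: there the adjacent consonants already agree in voicing (/d/ and /ɖ/ are both voiced), so this form is consistent with the same rule.
/q/ is a voiceless uvular stop. The preceding trigger /v/ is voiced, so /q/ must become voiced as well.
Changing only its voicing to voiced gives [ɢ] — the voiced uvular stop.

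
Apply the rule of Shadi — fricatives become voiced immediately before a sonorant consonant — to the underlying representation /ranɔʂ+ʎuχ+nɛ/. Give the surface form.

The rule targets /ʂ/ (voiceless retroflex fricative), which sits before the trigger /ʎ/ (voiced).
A voiced retroflex fricative is [ʐ], so the surface segment is [ʐ].
The same rule applies at the second boundary: /χ/ → [ʁ] next to /n/.

[ranɔʐʎuʁnɛ]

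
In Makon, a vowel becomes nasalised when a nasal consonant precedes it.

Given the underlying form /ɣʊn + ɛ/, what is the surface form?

[ɣʊnɛ̃]

/ɛ/ sits next to the nasal /n/ and is therefore nasalised to [ɛ̃].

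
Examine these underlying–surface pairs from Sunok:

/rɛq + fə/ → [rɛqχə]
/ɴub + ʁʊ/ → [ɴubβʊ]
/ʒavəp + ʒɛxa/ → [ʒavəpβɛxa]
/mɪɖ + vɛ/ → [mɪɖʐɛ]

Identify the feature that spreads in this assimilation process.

place

Underlying /f/ is realised as [χ] next to /q/; /q/ itself does not change.
/f/ is labiodental while /q/ is uvular; the output [χ] is uvular, matching the trigger — so the feature that spreads is place.
The same holds elsewhere in the data: /ʁ/ → [β] after /b/ (uvular → bilabial, matching bilabial); /ʒ/ → [β] after /p/ (postalveolar → bilabial, matching bilabial); /v/ → [ʐ] after /ɖ/ (labiodental → retroflex, matching retroflex) — only place changes, and always toward the preceding segment.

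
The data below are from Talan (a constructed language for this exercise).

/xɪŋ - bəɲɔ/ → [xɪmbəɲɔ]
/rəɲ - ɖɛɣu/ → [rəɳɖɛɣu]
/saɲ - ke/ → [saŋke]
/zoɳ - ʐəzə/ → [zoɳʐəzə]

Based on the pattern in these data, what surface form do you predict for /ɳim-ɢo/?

[ɳiɴɢo]

The data show regressive place assimilation: /ŋ/ → [m] before /b/; /ɲ/ → [ɳ] before /ɖ/; /ɲ/ → [ŋ] before /k/. In each pair only place changes, matching the following consonant, while manner and voice stay constant.
No alternation appears in [zoɳʐəzə]: there the adjacent consonants already agree in place (/ɳ/ and /ʐ/ are both retroflex), so this form is consistent with the same rule.
The rule targets /m/ (voiced bilabial nasal), which sits before the trigger /ɢ/ (uvular).
Changing only its place to uvular gives [ɴ] — the voiced uvular nasal.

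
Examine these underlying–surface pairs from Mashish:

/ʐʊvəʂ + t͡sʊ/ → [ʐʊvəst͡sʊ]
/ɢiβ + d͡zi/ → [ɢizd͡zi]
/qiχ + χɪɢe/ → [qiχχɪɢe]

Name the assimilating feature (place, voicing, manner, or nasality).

Underlying /ʂ/ is realised as [s] next to /t͡s/; /t͡s/ itself does not change.
The change retroflex → alveolar matches the place of the following /t͡s/, identifying this as place assimilation.
The same holds elsewhere in the data: /β/ → [z] before /d͡z/ (bilabial → alveolar, matching alveolar) — only place changes, and always toward the following segment.
Nothing changes in [qiχχɪɢe]: there the adjacent consonants already agree in place (/χ/ and /χ/ are both uvular), so this form is consistent with the same rule.

place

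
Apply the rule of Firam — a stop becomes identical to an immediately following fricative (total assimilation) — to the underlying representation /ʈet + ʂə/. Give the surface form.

/t/ is the segment targeted by the rule; it sits immediately before /ʂ/, so it assimilates completely and surfaces as [ʂ].

[ʈeʂʂə]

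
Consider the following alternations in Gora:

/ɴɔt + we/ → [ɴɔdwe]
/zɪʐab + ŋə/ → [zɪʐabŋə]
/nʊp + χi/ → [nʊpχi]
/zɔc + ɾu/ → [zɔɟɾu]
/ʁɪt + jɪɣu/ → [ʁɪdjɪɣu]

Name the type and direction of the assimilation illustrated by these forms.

regressive voicing assimilation

Underlying /t/ is realised as [d] next to /w/; /w/ itself does not change.
The change voiceless → voiced matches the voicing of the following /w/, identifying this as voicing assimilation.
Place and manner are unchanged, so the assimilation is partial, not total.
The same holds elsewhere in the data: /c/ → [ɟ] before /ɾ/ (voiceless → voiced, matching voiced); /t/ → [d] before /j/ (voiceless → voiced, matching voiced) — only voicing changes, and always toward the following segment.
No alternation appears in [zɪʐabŋə], [nʊpχi]: there the adjacent consonants already agree in voicing (/b/ and /ŋ/ are both voiced; /p/ and /χ/ are both voiceless), so these forms are consistent with the same rule.
Since the segment that changes precedes the conditioning segment, the assimilation is regressive.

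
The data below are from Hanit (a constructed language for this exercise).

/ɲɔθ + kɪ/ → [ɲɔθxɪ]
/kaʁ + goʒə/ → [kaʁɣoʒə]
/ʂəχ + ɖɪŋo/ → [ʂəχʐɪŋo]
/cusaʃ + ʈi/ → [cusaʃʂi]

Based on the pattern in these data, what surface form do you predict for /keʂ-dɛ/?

The data show progressive manner assimilation: /k/ → [x] after /θ/; /g/ → [ɣ] after /ʁ/; /ɖ/ → [ʐ] after /χ/; /ʈ/ → [ʂ] after /ʃ/. In each pair only manner changes, matching the preceding consonant, while place and voice stay constant.
/d/ is a voiced alveolar stop. The preceding trigger /ʂ/ is a fricative, so /d/ must become a fricative as well.
A voiced alveolar fricative is [z], so the surface segment is [z].

[keʂzɛ]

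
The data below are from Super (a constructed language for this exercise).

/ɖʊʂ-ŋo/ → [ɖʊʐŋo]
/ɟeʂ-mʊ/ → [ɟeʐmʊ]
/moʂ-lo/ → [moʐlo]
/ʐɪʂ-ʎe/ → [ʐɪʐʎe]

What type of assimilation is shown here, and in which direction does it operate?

Underlying /ʂ/ is realised as [ʐ] next to /ŋ/; /ŋ/ itself does not change.
/ʂ/ is voiceless while /ŋ/ is voiced; the output [ʐ] is voiced, matching the trigger — so the feature that spreads is voicing.
Place and manner are unchanged, so the assimilation is partial, not total.
The same holds elsewhere in the data: /ʂ/ → [ʐ] before /m/ (voiceless → voiced, matching voiced); /ʂ/ → [ʐ] before /l/ (voiceless → voiced, matching voiced); /ʂ/ → [ʐ] before /ʎ/ (voiceless → voiced, matching voiced) — only voicing changes, and always toward the following segment.
Since the segment that changes precedes the conditioning segment, the assimilation is regressive.

regressive voicing assimilation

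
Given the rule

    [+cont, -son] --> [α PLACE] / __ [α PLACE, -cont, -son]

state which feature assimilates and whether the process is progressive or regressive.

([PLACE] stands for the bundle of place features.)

The shared variable α links the value of the place features (abbreviated [PLACE]) on the target to the same value on the neighbouring segment, so place is the feature that assimilates.
Since the environment is written after the underscore, the trigger follows the target; the direction is regressive.

regressive place assimilation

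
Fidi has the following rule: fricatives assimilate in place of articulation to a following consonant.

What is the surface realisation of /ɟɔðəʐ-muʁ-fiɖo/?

/ʐ/ is a voiced retroflex fricative. The following trigger /m/ is bilabial, so /ʐ/ must become bilabial as well.
A voiced bilabial fricative is [β], so the surface segment is [β].
The same rule applies at the second boundary: /ʁ/ → [v] next to /f/.

[ɟɔðəβmuvfiɖo]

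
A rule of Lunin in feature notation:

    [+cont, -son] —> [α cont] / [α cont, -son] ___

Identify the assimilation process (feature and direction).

progressive manner assimilation

The rule copies [cont] (continuancy) from the environment onto the target fricatives; since [±cont] encodes the stop/fricative manner contrast, the assimilating dimension is manner.
Since the environment is written before the underscore, the trigger precedes the target; the direction is progressive.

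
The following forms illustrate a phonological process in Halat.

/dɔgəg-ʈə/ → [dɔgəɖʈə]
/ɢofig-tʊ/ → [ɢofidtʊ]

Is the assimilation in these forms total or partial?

Underlying /g/ is realised as [ɖ] next to /ʈ/; /ʈ/ itself does not change.
The change velar → retroflex matches the place of the following /ʈ/, identifying this as place assimilation.
Manner and voice are unchanged, so the assimilation is partial, not total.
Checking the remaining alternation: /g/ → [d] before /t/ (velar → alveolar, matching alveolar) — only place changes, and always toward the following segment.

partial assimilation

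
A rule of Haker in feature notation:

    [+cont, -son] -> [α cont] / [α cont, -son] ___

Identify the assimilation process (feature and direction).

The rule copies [cont] (continuancy) from the environment onto the target fricatives; since [±cont] encodes the stop/fricative manner contrast, the assimilating dimension is manner.
Since the environment is written before the underscore, the trigger precedes the target; the direction is progressive.

progressive manner assimilation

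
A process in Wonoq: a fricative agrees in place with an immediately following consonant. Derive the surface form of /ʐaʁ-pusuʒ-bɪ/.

[ʐaβpusuβbɪ]

The rule targets /ʁ/ (voiced uvular fricative), which sits before the trigger /p/ (bilabial).
A voiced bilabial fricative is [β], so the surface segment is [β].
At the second juncture, /ʒ/ likewise becomes [β] adjacent to /b/.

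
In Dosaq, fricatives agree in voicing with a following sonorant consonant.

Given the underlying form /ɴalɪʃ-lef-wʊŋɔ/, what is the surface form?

[ɴalɪʒlevwʊŋɔ]

The rule targets /ʃ/ (voiceless postalveolar fricative), which sits before the trigger /l/ (voiced).
The voiced postalveolar fricative is [ʒ], so /ʃ/ → [ʒ].
At the second juncture, /f/ likewise becomes [v] adjacent to /w/.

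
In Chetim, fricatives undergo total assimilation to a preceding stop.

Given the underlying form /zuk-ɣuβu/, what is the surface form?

[zukkuβu]

/ɣ/ is the segment targeted by the rule; it sits immediately after /k/, so it assimilates completely and surfaces as [k].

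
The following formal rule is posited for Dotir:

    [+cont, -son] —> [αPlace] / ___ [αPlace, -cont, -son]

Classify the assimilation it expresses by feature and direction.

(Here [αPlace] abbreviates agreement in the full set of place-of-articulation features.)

The shared variable α links the value of the place features (abbreviated [Place]) on the target to the same value on the neighbouring segment, so place is the feature that assimilates.
The conditioning segment sits to the right of the focus bar, meaning the trigger follows the segment that changes — regressive assimilation.

regressive place assimilation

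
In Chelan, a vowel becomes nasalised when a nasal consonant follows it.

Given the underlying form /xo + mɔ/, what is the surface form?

The vowel /o/ is adjacent to the following nasal /m/, so it acquires [+nasal] and surfaces as [õ].

[xõmɔ]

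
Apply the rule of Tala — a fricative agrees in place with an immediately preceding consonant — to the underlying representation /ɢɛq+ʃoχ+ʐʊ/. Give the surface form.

/ʃ/ is a voiceless postalveolar fricative. The preceding trigger /q/ is uvular, so /ʃ/ must become uvular as well.
Changing only its place to uvular gives [χ] — the voiceless uvular fricative.
At the second juncture, /ʐ/ likewise becomes [ʁ] adjacent to /χ/.

[ɢɛqχoχʁʊ]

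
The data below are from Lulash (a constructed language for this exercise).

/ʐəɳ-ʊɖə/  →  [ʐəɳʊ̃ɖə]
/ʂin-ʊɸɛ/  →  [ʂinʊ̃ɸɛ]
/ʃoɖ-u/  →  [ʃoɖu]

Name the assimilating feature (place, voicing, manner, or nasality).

nasality

The vowel /ʊ/ surfaces as nasalised [ʊ̃] next to the preceding nasal /ɳ/ — it has acquired the [+nasal] feature of its neighbour.
Likewise in the remaining data: /ʊ/ → [ʊ̃] after /n/ — each time a vowel is nasalised next to a preceding nasal.
No change occurs in [ʃoɖu] because the vowel at the boundary is adjacent to an oral consonant, not a nasal (/u/ next to /ɖ/).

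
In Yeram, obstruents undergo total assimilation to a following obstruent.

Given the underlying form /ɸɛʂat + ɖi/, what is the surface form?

/t/ is the segment targeted by the rule; it sits immediately before /ɖ/, so it assimilates completely and surfaces as [ɖ].

[ɸɛʂaɖɖi]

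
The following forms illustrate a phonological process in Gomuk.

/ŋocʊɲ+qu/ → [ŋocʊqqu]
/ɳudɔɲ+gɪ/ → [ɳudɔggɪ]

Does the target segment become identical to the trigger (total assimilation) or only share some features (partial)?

Comparing underlying and surface forms, /ɲ/ → [q] is the alternation; the neighbouring /q/ is constant.
The output [q] is identical to the trigger /q/ — every feature (place, manner, voicing) has been copied — so this is total assimilation.
The other form behaves the same way: /ɲ/ → [g] before /g/ — in each case the output is a copy of the following consonant.

total assimilation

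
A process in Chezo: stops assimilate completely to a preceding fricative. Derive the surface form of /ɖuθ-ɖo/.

/ɖ/ is the segment targeted by the rule; it sits immediately after /θ/, so it assimilates completely and surfaces as [θ].

[ɖuθθo]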